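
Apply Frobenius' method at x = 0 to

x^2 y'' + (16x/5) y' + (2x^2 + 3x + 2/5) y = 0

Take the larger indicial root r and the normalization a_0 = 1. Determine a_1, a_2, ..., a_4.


Write in Frobenius form y'' + (p(x)/x) y' + (q(x)/x^2) y = 0:
  p(x) = 16/5,  q(x) = 2x^2 + 3x + 2/5.
Indicial equation: r(r-1) + (16/5) r + (2/5) = 0 -> roots r_1 = -1/5, r_2 = -2.
Take r = r_1 = -1/5. Let y(x) = x^r sum_{n>=0} a_n x^n with a_0 = 1.
Substitute y = x^r sum a_n x^n and match x^{r+n}. The recurrence is
  D(n) a_n + 3 a_{n-1} + 2 a_{n-2} = 0,  where D(n) = (r+n)(r+n-1) + (16/5)(r+n) + (2/5).
  a_n = [-3 a_{n-1} - 2 a_{n-2}] / D(n).
Since the indicial polynomial factors as (r - r_1)(r - r_2), D(n) = (r_1 + n - r_1)(r_1 + n - r_2) = n(n + 9/5).
Evaluating step by step (a_0 = 1):
  n = 1: D(1) = 1(1 + 9/5) = 14/5; numerator = -3(1) = -3; a_1 = (-3)/(14/5) = -15/14
  n = 2: D(2) = 2(2 + 9/5) = 38/5; numerator = -3(-15/14) - 2(1) = 17/14; a_2 = (17/14)/(38/5) = 85/532
  n = 3: D(3) = 3(3 + 9/5) = 72/5; numerator = -3(85/532) - 2(-15/14) = 885/532; a_3 = (885/532)/(72/5) = 1475/12768
  n = 4: D(4) = 4(4 + 9/5) = 116/5; numerator = -3(1475/12768) - 2(85/532) = -405/608; a_4 = (-405/608)/(116/5) = -2025/70528

r = -1/5; a_0 = 1; a_1 = -15/14; a_2 = 85/532; a_3 = 1475/12768; a_4 = -2025/70528


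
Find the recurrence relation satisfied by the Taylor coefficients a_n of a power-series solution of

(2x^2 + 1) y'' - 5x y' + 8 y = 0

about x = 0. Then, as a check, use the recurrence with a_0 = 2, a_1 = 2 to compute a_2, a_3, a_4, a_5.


Substitute y = sum_n a_n x^n.
(1 + 2 x^2) y'' contributes (n+2)(n+1) a_{n+2} + 2 n(n-1) a_n at x^n.
-5 x y'(x) contributes -5 n a_n at x^n.
8 y(x) contributes 8 a_n at x^n.
Matching x^n: (n+2)(n+1) a_{n+2} + (2 n(n-1) - 5 n + 8) a_n = 0.
Thus a_{n+2} = (-2 n(n-1) + 5 n - 8) / ((n+1)(n+2)) * a_n.

Check with a_0 = 2, a_1 = 2 (apply the recurrence for n = 0, 1, 2, 3): a_0 = 2, a_1 = 2, a_2 = -8, a_3 = -1, a_4 = 4/3, a_5 = 1/4.

a_(n+2) = (-2 n(n-1) + 5 n - 8) / ((n+1)(n+2)) * a_n; check: a_0 = 2, a_1 = 2, a_2 = -8, a_3 = -1, a_4 = 4/3, a_5 = 1/4


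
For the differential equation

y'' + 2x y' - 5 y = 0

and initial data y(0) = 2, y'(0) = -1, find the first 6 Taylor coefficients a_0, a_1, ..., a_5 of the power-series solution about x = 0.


Ansatz: y(x) = sum_{n>=0} a_n x^n, so y'(x) = sum_{n>=1} n a_n x^(n-1) and y''(x) = sum_{n>=2} n(n-1) a_n x^(n-2).
Substitute into P(x) y'' + Q(x) y' + R(x) y = 0 with P(x) = 1, Q(x) = 2x, R(x) = -5, and match powers of x.
Initial conditions: a_0 = 2, a_1 = -1.
Setting the coefficient of each power of x to zero and solving order by order (substituting the coefficients already found):
  x^0: 2 a_2 - 5 a_0 = 0  ->  2 a_2 = 5 a_0 = 10  ->  a_2 = 5
  x^1: 6 a_3 - 3 a_1 = 0  ->  6 a_3 = 3 a_1 = -3  ->  a_3 = -1/2
  x^2: 12 a_4 - a_2 = 0  ->  12 a_4 = a_2 = 5  ->  a_4 = 5/12
  x^3: 20 a_5 + a_3 = 0  ->  20 a_5 = -a_3 = 1/2  ->  a_5 = 1/40
Truncated series: y(x) = 2 - x + 5 x^2 - (1/2) x^3 + (5/12) x^4 + (1/40) x^5 + O(x^6).

a_0 = 2; a_1 = -1; a_2 = 5; a_3 = -1/2; a_4 = 5/12; a_5 = 1/40


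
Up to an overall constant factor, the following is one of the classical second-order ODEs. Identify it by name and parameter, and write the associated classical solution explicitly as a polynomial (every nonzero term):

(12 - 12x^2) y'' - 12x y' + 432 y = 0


All three coefficients share the factor 12; dividing through by 12 gives  (1 - x^2) y'' - x y' + 36 y = 0.
This matches the Chebyshev equation (1 - x^2) y'' - x y' + n^2 y = 0 (note the -x y' term, not -2x y') with n^2 = 36, so n = 6; the polynomial solution is T_6(x).
With y = sum_k a_k x^k, matching x^k gives (k+2)(k+1) a_{k+2} = (k^2 - n^2) a_k = (k - 6)(k + 6) a_k. The right side vanishes at k = 6, so the series with the parity of 6 terminates at degree 6.
Standard normalization: leading coefficient of T_n is 2^(n-1), so a_6 = 2^5 = 32. Work downward with a_k = (k+1)(k+2) a_{k+2} / ((k - 6)(k + 6)):
  a_4 = (5)(6)(32) / ((4 - 6)(4 + 6)) = 960/(-20) = -48
  a_2 = (3)(4)(-48) / ((2 - 6)(2 + 6)) = -576/(-32) = 18
  a_0 = (1)(2)(18) / ((0 - 6)(0 + 6)) = 36/(-36) = -1
Hence T_6(x) = 32 x^6 - 48 x^4 + 18 x^2 - 1.

T_6(x); series = 32 x^6 - 48 x^4 + 18 x^2 - 1


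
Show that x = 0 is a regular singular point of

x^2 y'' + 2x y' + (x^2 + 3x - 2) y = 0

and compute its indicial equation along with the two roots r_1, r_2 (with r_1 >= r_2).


Divide by x^2 to reach normal form y'' + P_1(x) y' + P_2(x) y = 0 with P_1(x) = 2/x and P_2(x) = 1 + 3/x - 2/x^2.
x = 0 is a singular point because the y'-coefficient 2/x has a pole at x = 0 and the y-coefficient 1 + 3/x - 2/x^2 has a pole at x = 0.
It is a regular singular point because x P_1(x) = p(x) = 2 and x^2 P_2(x) = q(x) = x^2 + 3x - 2 are polynomials, hence analytic at x = 0.
p(0) = 2,  q(0) = -2.
Indicial equation: r(r-1) + p(0) r + q(0) = 0, i.e. r^2 + (p(0) - 1) r + q(0) = 0, i.e. r^2 + 1 r - 2 = 0.
Discriminant: (1)^2 - 4(-2) = 9, so r = (-1 ± 3)/2.
Solving: r_1 = 1, r_2 = -2.

indicial: r^2 + 1 r - 2 = 0; roots r_1 = 1, r_2 = -2


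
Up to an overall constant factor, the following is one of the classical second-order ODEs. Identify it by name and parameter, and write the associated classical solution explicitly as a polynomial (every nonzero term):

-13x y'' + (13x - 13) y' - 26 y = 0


All three coefficients share the factor -13; dividing through by -13 gives  x y'' + (1 - x) y' + 2 y = 0.
This matches the Laguerre equation x y'' + (1 - x) y' + n y = 0 with n = 2; the polynomial solution is L_2(x).
With y = sum_k a_k x^k, matching x^k gives (k+1)k a_{k+1} + (k+1) a_{k+1} - k a_k + n a_k = 0, i.e. (k+1)^2 a_{k+1} = (k - n) a_k = (k - 2) a_k. The right side vanishes at k = 2, so the series terminates at degree 2.
Standard normalization L_n(0) = 1 gives a_0 = 1. Work upward with a_{k+1} = (k - 2) a_k / (k+1)^2:
  a_1 = (0 - 2)(1) / 1^2 = -2/1 = -2
  a_2 = (1 - 2)(-2) / 2^2 = 2/4 = 1/2
Hence L_2(x) = x^2/2 - 2 x + 1.

L_2(x); series = x^2/2 - 2 x + 1


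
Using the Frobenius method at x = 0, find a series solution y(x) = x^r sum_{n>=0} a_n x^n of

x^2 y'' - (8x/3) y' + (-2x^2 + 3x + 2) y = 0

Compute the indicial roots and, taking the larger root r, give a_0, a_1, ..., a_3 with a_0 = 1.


Write in Frobenius form y'' + (p(x)/x) y' + (q(x)/x^2) y = 0:
  p(x) = -8/3,  q(x) = -2x^2 + 3x + 2.
Indicial equation: r(r-1) + (-8/3) r + (2) = 0 -> roots r_1 = 3, r_2 = 2/3.
Take r = r_1 = 3. Let y(x) = x^r sum_{n>=0} a_n x^n with a_0 = 1.
Substitute y = x^r sum a_n x^n and match x^{r+n}. The recurrence is
  D(n) a_n + 3 a_{n-1} - 2 a_{n-2} = 0,  where D(n) = (r+n)(r+n-1) + (-8/3)(r+n) + (2).
  a_n = [-3 a_{n-1} + 2 a_{n-2}] / D(n).
Since the indicial polynomial factors as (r - r_1)(r - r_2), D(n) = (r_1 + n - r_1)(r_1 + n - r_2) = n(n + 7/3).
Evaluating step by step (a_0 = 1):
  n = 1: D(1) = 1(1 + 7/3) = 10/3; numerator = -3(1) = -3; a_1 = (-3)/(10/3) = -9/10
  n = 2: D(2) = 2(2 + 7/3) = 26/3; numerator = -3(-9/10) + 2(1) = 47/10; a_2 = (47/10)/(26/3) = 141/260
  n = 3: D(3) = 3(3 + 7/3) = 16; numerator = -3(141/260) + 2(-9/10) = -891/260; a_3 = (-891/260)/(16) = -891/4160

r = 3; a_0 = 1; a_1 = -9/10; a_2 = 141/260; a_3 = -891/4160


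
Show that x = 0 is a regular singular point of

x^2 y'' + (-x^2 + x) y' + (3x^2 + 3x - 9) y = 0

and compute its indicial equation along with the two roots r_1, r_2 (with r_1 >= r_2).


Divide by x^2 to reach normal form y'' + P_1(x) y' + P_2(x) y = 0 with P_1(x) = -1 + 1/x and P_2(x) = 3 + 3/x - 9/x^2.
x = 0 is a singular point because the y'-coefficient -1 + 1/x has a pole at x = 0 and the y-coefficient 3 + 3/x - 9/x^2 has a pole at x = 0.
It is a regular singular point because x P_1(x) = p(x) = 1 - x and x^2 P_2(x) = q(x) = 3x^2 + 3x - 9 are polynomials, hence analytic at x = 0.
p(0) = 1,  q(0) = -9.
Indicial equation: r(r-1) + p(0) r + q(0) = 0, i.e. r^2 + (p(0) - 1) r + q(0) = 0, i.e. r^2 - 9 = 0.
Discriminant: (0)^2 - 4(-9) = 36, so r = (0 ± 6)/2.
Solving: r_1 = 3, r_2 = -3.

indicial: r^2 - 9 = 0; roots r_1 = 3, r_2 = -3


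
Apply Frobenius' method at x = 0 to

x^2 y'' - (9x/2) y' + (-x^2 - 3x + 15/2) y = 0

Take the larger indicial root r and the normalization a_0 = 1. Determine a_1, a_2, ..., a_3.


Write in Frobenius form y'' + (p(x)/x) y' + (q(x)/x^2) y = 0:
  p(x) = -9/2,  q(x) = -x^2 - 3x + 15/2.
Indicial equation: r(r-1) + (-9/2) r + (15/2) = 0 -> roots r_1 = 3, r_2 = 5/2.
Take r = r_1 = 3. Let y(x) = x^r sum_{n>=0} a_n x^n with a_0 = 1.
Substitute y = x^r sum a_n x^n and match x^{r+n}. The recurrence is
  D(n) a_n - 3 a_{n-1} - 1 a_{n-2} = 0,  where D(n) = (r+n)(r+n-1) + (-9/2)(r+n) + (15/2).
  a_n = [3 a_{n-1} + 1 a_{n-2}] / D(n).
Since the indicial polynomial factors as (r - r_1)(r - r_2), D(n) = (r_1 + n - r_1)(r_1 + n - r_2) = n(n + 1/2).
Evaluating step by step (a_0 = 1):
  n = 1: D(1) = 1(1 + 1/2) = 3/2; numerator = 3(1) = 3; a_1 = (3)/(3/2) = 2
  n = 2: D(2) = 2(2 + 1/2) = 5; numerator = 3(2) + 1(1) = 7; a_2 = (7)/(5) = 7/5
  n = 3: D(3) = 3(3 + 1/2) = 21/2; numerator = 3(7/5) + 1(2) = 31/5; a_3 = (31/5)/(21/2) = 62/105

r = 3; a_0 = 1; a_1 = 2; a_2 = 7/5; a_3 = 62/105


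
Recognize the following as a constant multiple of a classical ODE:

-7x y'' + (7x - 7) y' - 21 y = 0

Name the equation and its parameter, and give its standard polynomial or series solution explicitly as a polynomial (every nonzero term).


All three coefficients share the factor -7; dividing through by -7 gives  x y'' + (1 - x) y' + 3 y = 0.
This matches the Laguerre equation x y'' + (1 - x) y' + n y = 0 with n = 3; the polynomial solution is L_3(x).
With y = sum_k a_k x^k, matching x^k gives (k+1)k a_{k+1} + (k+1) a_{k+1} - k a_k + n a_k = 0, i.e. (k+1)^2 a_{k+1} = (k - n) a_k = (k - 3) a_k. The right side vanishes at k = 3, so the series terminates at degree 3.
Standard normalization L_n(0) = 1 gives a_0 = 1. Work upward with a_{k+1} = (k - 3) a_k / (k+1)^2:
  a_1 = (0 - 3)(1) / 1^2 = -3/1 = -3
  a_2 = (1 - 3)(-3) / 2^2 = 6/4 = 3/2
  a_3 = (2 - 3)(3/2) / 3^2 = (-3/2)/9 = -1/6
Hence L_3(x) = -x^3/6 + 3 x^2/2 - 3 x + 1.

L_3(x); series = -x^3/6 + 3 x^2/2 - 3 x + 1


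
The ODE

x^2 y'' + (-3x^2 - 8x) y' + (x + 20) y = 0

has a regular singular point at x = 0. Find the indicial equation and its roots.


Divide by x^2 to reach normal form y'' + P_1(x) y' + P_2(x) y = 0 with P_1(x) = -3 - 8/x and P_2(x) = 1/x + 20/x^2.
x = 0 is a singular point because the y'-coefficient -3 - 8/x has a pole at x = 0 and the y-coefficient 1/x + 20/x^2 has a pole at x = 0.
It is a regular singular point because x P_1(x) = p(x) = -3x - 8 and x^2 P_2(x) = q(x) = x + 20 are polynomials, hence analytic at x = 0.
p(0) = -8,  q(0) = 20.
Indicial equation: r(r-1) + p(0) r + q(0) = 0, i.e. r^2 + (p(0) - 1) r + q(0) = 0, i.e. r^2 - 9 r + 20 = 0.
Discriminant: (-9)^2 - 4(20) = 1, so r = (9 ± 1)/2.
Solving: r_1 = 5, r_2 = 4.

indicial: r^2 - 9 r + 20 = 0; roots r_1 = 5, r_2 = 4


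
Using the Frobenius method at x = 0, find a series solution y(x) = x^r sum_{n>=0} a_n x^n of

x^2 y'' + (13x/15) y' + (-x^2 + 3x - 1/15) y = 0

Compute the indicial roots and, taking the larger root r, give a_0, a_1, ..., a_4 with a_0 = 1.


Write in Frobenius form y'' + (p(x)/x) y' + (q(x)/x^2) y = 0:
  p(x) = 13/15,  q(x) = -x^2 + 3x - 1/15.
Indicial equation: r(r-1) + (13/15) r + (-1/15) = 0 -> roots r_1 = 1/3, r_2 = -1/5.
Take r = r_1 = 1/3. Let y(x) = x^r sum_{n>=0} a_n x^n with a_0 = 1.
Substitute y = x^r sum a_n x^n and match x^{r+n}. The recurrence is
  D(n) a_n + 3 a_{n-1} - 1 a_{n-2} = 0,  where D(n) = (r+n)(r+n-1) + (13/15)(r+n) + (-1/15).
  a_n = [-3 a_{n-1} + 1 a_{n-2}] / D(n).
Since the indicial polynomial factors as (r - r_1)(r - r_2), D(n) = (r_1 + n - r_1)(r_1 + n - r_2) = n(n + 8/15).
Evaluating step by step (a_0 = 1):
  n = 1: D(1) = 1(1 + 8/15) = 23/15; numerator = -3(1) = -3; a_1 = (-3)/(23/15) = -45/23
  n = 2: D(2) = 2(2 + 8/15) = 76/15; numerator = -3(-45/23) + 1(1) = 158/23; a_2 = (158/23)/(76/15) = 1185/874
  n = 3: D(3) = 3(3 + 8/15) = 53/5; numerator = -3(1185/874) + 1(-45/23) = -5265/874; a_3 = (-5265/874)/(53/5) = -26325/46322
  n = 4: D(4) = 4(4 + 8/15) = 272/15; numerator = -3(-26325/46322) + 1(1185/874) = 70890/23161; a_4 = (70890/23161)/(272/15) = 31275/185288

r = 1/3; a_0 = 1; a_1 = -45/23; a_2 = 1185/874; a_3 = -26325/46322; a_4 = 31275/185288


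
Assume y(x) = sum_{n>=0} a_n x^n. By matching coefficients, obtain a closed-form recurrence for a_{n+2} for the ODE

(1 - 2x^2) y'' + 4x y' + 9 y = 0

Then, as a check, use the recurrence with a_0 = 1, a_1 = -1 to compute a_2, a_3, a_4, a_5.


Substitute y = sum_n a_n x^n.
(1 - 2 x^2) y'' contributes (n+2)(n+1) a_{n+2} - 2 n(n-1) a_n at x^n.
4 x y'(x) contributes 4 n a_n at x^n.
9 y(x) contributes 9 a_n at x^n.
Matching x^n: (n+2)(n+1) a_{n+2} + (-2 n(n-1) + 4 n + 9) a_n = 0.
Thus a_{n+2} = (2 n(n-1) - 4 n - 9) / ((n+1)(n+2)) * a_n.

Check with a_0 = 1, a_1 = -1 (apply the recurrence for n = 0, 1, 2, 3): a_0 = 1, a_1 = -1, a_2 = -9/2, a_3 = 13/6, a_4 = 39/8, a_5 = -39/40.

a_(n+2) = (2 n(n-1) - 4 n - 9) / ((n+1)(n+2)) * a_n; check: a_0 = 1, a_1 = -1, a_2 = -9/2, a_3 = 13/6, a_4 = 39/8, a_5 = -39/40


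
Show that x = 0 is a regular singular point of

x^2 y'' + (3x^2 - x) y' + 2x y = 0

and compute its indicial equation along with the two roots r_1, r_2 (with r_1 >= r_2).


Divide by x^2 to reach normal form y'' + P_1(x) y' + P_2(x) y = 0 with P_1(x) = 3 - 1/x and P_2(x) = 2/x.
x = 0 is a singular point because the y'-coefficient 3 - 1/x has a pole at x = 0 and the y-coefficient 2/x has a pole at x = 0.
It is a regular singular point because x P_1(x) = p(x) = 3x - 1 and x^2 P_2(x) = q(x) = 2x are polynomials, hence analytic at x = 0.
p(0) = -1,  q(0) = 0.
Indicial equation: r(r-1) + p(0) r + q(0) = 0, i.e. r^2 + (p(0) - 1) r + q(0) = 0, i.e. r^2 - 2 r = 0.
Discriminant: (-2)^2 - 4(0) = 4, so r = (2 ± 2)/2.
Solving: r_1 = 2, r_2 = 0.

indicial: r^2 - 2 r = 0; roots r_1 = 2, r_2 = 0


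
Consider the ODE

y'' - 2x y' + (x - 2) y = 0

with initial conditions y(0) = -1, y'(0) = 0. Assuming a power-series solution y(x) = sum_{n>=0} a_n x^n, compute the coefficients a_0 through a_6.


Ansatz: y(x) = sum_{n>=0} a_n x^n, so y'(x) = sum_{n>=1} n a_n x^(n-1) and y''(x) = sum_{n>=2} n(n-1) a_n x^(n-2).
Substitute into P(x) y'' + Q(x) y' + R(x) y = 0 with P(x) = 1, Q(x) = -2x, R(x) = x - 2, and match powers of x.
Initial conditions: a_0 = -1, a_1 = 0.
Setting the coefficient of each power of x to zero and solving order by order (substituting the coefficients already found):
  x^0: 2 a_2 - 2 a_0 = 0  ->  2 a_2 = 2 a_0 = -2  ->  a_2 = -1
  x^1: 6 a_3 - 4 a_1 + a_0 = 0  ->  6 a_3 = 4 a_1 - a_0 = 1  ->  a_3 = 1/6
  x^2: 12 a_4 - 6 a_2 + a_1 = 0  ->  12 a_4 = 6 a_2 - a_1 = -6  ->  a_4 = -1/2
  x^3: 20 a_5 - 8 a_3 + a_2 = 0  ->  20 a_5 = 8 a_3 - a_2 = 7/3  ->  a_5 = 7/60
  x^4: 30 a_6 - 10 a_4 + a_3 = 0  ->  30 a_6 = 10 a_4 - a_3 = -31/6  ->  a_6 = -31/180
Truncated series: y(x) = -1 - x^2 + (1/6) x^3 - (1/2) x^4 + (7/60) x^5 - (31/180) x^6 + O(x^7).

a_0 = -1; a_1 = 0; a_2 = -1; a_3 = 1/6; a_4 = -1/2; a_5 = 7/60; a_6 = -31/180


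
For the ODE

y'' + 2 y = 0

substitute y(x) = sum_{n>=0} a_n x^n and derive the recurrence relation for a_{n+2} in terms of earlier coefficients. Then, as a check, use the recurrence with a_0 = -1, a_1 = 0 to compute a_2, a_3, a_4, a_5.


Substitute y = sum_n a_n x^n into y'' + (const) y = 0.
y''(x) = sum_{n>=0} (n+2)(n+1) a_{n+2} x^n.
The ODE becomes sum_n [(n+2)(n+1) a_{n+2} + 2 a_n] x^n = 0.
Setting each coefficient to zero gives the recurrence:
  (n+2)(n+1) a_{n+2} + 2 a_n = 0,
  a_{n+2} = -2 / ((n+1)(n+2)) a_n.

Check with a_0 = -1, a_1 = 0 (apply the recurrence for n = 0, 1, 2, 3): a_0 = -1, a_1 = 0, a_2 = 1, a_3 = 0, a_4 = -1/6, a_5 = 0.

a_{n+2} = -2/((n+1)(n+2)) * a_n; check: a_0 = -1, a_1 = 0, a_2 = 1, a_3 = 0, a_4 = -1/6, a_5 = 0


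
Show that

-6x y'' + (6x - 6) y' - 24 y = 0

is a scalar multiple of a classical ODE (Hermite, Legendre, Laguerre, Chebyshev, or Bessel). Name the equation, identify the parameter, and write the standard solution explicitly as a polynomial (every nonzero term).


All three coefficients share the factor -6; dividing through by -6 gives  x y'' + (1 - x) y' + 4 y = 0.
This matches the Laguerre equation x y'' + (1 - x) y' + n y = 0 with n = 4; the polynomial solution is L_4(x).
With y = sum_k a_k x^k, matching x^k gives (k+1)k a_{k+1} + (k+1) a_{k+1} - k a_k + n a_k = 0, i.e. (k+1)^2 a_{k+1} = (k - n) a_k = (k - 4) a_k. The right side vanishes at k = 4, so the series terminates at degree 4.
Standard normalization L_n(0) = 1 gives a_0 = 1. Work upward with a_{k+1} = (k - 4) a_k / (k+1)^2:
  a_1 = (0 - 4)(1) / 1^2 = -4/1 = -4
  a_2 = (1 - 4)(-4) / 2^2 = 12/4 = 3
  a_3 = (2 - 4)(3) / 3^2 = -6/9 = -2/3
  a_4 = (3 - 4)(-2/3) / 4^2 = (2/3)/16 = 1/24
Hence L_4(x) = x^4/24 - 2 x^3/3 + 3 x^2 - 4 x + 1.

L_4(x); series = x^4/24 - 2 x^3/3 + 3 x^2 - 4 x + 1


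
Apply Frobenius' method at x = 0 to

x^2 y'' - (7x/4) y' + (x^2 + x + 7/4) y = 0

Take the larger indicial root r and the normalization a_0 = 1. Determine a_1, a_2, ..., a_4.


Write in Frobenius form y'' + (p(x)/x) y' + (q(x)/x^2) y = 0:
  p(x) = -7/4,  q(x) = x^2 + x + 7/4.
Indicial equation: r(r-1) + (-7/4) r + (7/4) = 0 -> roots r_1 = 7/4, r_2 = 1.
Take r = r_1 = 7/4. Let y(x) = x^r sum_{n>=0} a_n x^n with a_0 = 1.
Substitute y = x^r sum a_n x^n and match x^{r+n}. The recurrence is
  D(n) a_n + 1 a_{n-1} + 1 a_{n-2} = 0,  where D(n) = (r+n)(r+n-1) + (-7/4)(r+n) + (7/4).
  a_n = [-1 a_{n-1} - 1 a_{n-2}] / D(n).
Since the indicial polynomial factors as (r - r_1)(r - r_2), D(n) = (r_1 + n - r_1)(r_1 + n - r_2) = n(n + 3/4).
Evaluating step by step (a_0 = 1):
  n = 1: D(1) = 1(1 + 3/4) = 7/4; numerator = -1(1) = -1; a_1 = (-1)/(7/4) = -4/7
  n = 2: D(2) = 2(2 + 3/4) = 11/2; numerator = -1(-4/7) - 1(1) = -3/7; a_2 = (-3/7)/(11/2) = -6/77
  n = 3: D(3) = 3(3 + 3/4) = 45/4; numerator = -1(-6/77) - 1(-4/7) = 50/77; a_3 = (50/77)/(45/4) = 40/693
  n = 4: D(4) = 4(4 + 3/4) = 19; numerator = -1(40/693) - 1(-6/77) = 2/99; a_4 = (2/99)/(19) = 2/1881

r = 7/4; a_0 = 1; a_1 = -4/7; a_2 = -6/77; a_3 = 40/693; a_4 = 2/1881


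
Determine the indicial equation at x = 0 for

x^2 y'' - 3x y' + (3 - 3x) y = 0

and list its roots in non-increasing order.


Divide by x^2 to reach normal form y'' + P_1(x) y' + P_2(x) y = 0 with P_1(x) = -3/x and P_2(x) = -3/x + 3/x^2.
x = 0 is a singular point because the y'-coefficient -3/x has a pole at x = 0 and the y-coefficient -3/x + 3/x^2 has a pole at x = 0.
It is a regular singular point because x P_1(x) = p(x) = -3 and x^2 P_2(x) = q(x) = 3 - 3x are polynomials, hence analytic at x = 0.
p(0) = -3,  q(0) = 3.
Indicial equation: r(r-1) + p(0) r + q(0) = 0, i.e. r^2 + (p(0) - 1) r + q(0) = 0, i.e. r^2 - 4 r + 3 = 0.
Discriminant: (-4)^2 - 4(3) = 4, so r = (4 ± 2)/2.
Solving: r_1 = 3, r_2 = 1.

indicial: r^2 - 4 r + 3 = 0; roots r_1 = 3, r_2 = 1


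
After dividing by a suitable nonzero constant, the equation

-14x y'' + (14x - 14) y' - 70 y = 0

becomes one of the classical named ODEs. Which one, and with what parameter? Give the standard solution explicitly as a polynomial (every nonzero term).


All three coefficients share the factor -14; dividing through by -14 gives  x y'' + (1 - x) y' + 5 y = 0.
This matches the Laguerre equation x y'' + (1 - x) y' + n y = 0 with n = 5; the polynomial solution is L_5(x).
With y = sum_k a_k x^k, matching x^k gives (k+1)k a_{k+1} + (k+1) a_{k+1} - k a_k + n a_k = 0, i.e. (k+1)^2 a_{k+1} = (k - n) a_k = (k - 5) a_k. The right side vanishes at k = 5, so the series terminates at degree 5.
Standard normalization L_n(0) = 1 gives a_0 = 1. Work upward with a_{k+1} = (k - 5) a_k / (k+1)^2:
  a_1 = (0 - 5)(1) / 1^2 = -5/1 = -5
  a_2 = (1 - 5)(-5) / 2^2 = 20/4 = 5
  a_3 = (2 - 5)(5) / 3^2 = -15/9 = -5/3
  a_4 = (3 - 5)(-5/3) / 4^2 = (10/3)/16 = 5/24
  a_5 = (4 - 5)(5/24) / 5^2 = (-5/24)/25 = -1/120
Hence L_5(x) = -x^5/120 + 5 x^4/24 - 5 x^3/3 + 5 x^2 - 5 x + 1.

L_5(x); series = -x^5/120 + 5 x^4/24 - 5 x^3/3 + 5 x^2 - 5 x + 1


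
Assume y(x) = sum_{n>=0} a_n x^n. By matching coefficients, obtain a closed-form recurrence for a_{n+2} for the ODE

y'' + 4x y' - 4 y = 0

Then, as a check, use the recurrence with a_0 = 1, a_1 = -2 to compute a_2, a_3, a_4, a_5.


Substitute y = sum_n a_n x^n.
y''(x) has coefficient (n+2)(n+1) a_{n+2} at x^n;
4 x y'(x) has coefficient 4 n a_n at x^n (shift);
-4 y(x) has coefficient -4 a_n at x^n.
Matching x^n: (n+2)(n+1) a_{n+2} + (4n - 4) a_n = 0.
Thus a_{n+2} = (-4n + 4) / ((n+1)(n+2)) * a_n.

Check with a_0 = 1, a_1 = -2 (apply the recurrence for n = 0, 1, 2, 3): a_0 = 1, a_1 = -2, a_2 = 2, a_3 = 0, a_4 = -2/3, a_5 = 0.

a_(n+2) = (-4n + 4) / ((n+1)(n+2)) * a_n; check: a_0 = 1, a_1 = -2, a_2 = 2, a_3 = 0, a_4 = -2/3, a_5 = 0


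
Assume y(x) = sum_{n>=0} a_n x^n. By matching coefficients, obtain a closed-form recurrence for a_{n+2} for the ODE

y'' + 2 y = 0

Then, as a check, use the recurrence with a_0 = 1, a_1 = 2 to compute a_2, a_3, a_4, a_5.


Substitute y = sum_n a_n x^n into y'' + (const) y = 0.
y''(x) = sum_{n>=0} (n+2)(n+1) a_{n+2} x^n.
The ODE becomes sum_n [(n+2)(n+1) a_{n+2} + 2 a_n] x^n = 0.
Setting each coefficient to zero gives the recurrence:
  (n+2)(n+1) a_{n+2} + 2 a_n = 0,
  a_{n+2} = -2 / ((n+1)(n+2)) a_n.

Check with a_0 = 1, a_1 = 2 (apply the recurrence for n = 0, 1, 2, 3): a_0 = 1, a_1 = 2, a_2 = -1, a_3 = -2/3, a_4 = 1/6, a_5 = 1/15.

a_{n+2} = -2/((n+1)(n+2)) * a_n; check: a_0 = 1, a_1 = 2, a_2 = -1, a_3 = -2/3, a_4 = 1/6, a_5 = 1/15


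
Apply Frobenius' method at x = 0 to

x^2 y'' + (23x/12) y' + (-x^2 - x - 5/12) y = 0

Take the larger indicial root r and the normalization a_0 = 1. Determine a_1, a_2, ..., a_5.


Write in Frobenius form y'' + (p(x)/x) y' + (q(x)/x^2) y = 0:
  p(x) = 23/12,  q(x) = -x^2 - x - 5/12.
Indicial equation: r(r-1) + (23/12) r + (-5/12) = 0 -> roots r_1 = 1/3, r_2 = -5/4.
Take r = r_1 = 1/3. Let y(x) = x^r sum_{n>=0} a_n x^n with a_0 = 1.
Substitute y = x^r sum a_n x^n and match x^{r+n}. The recurrence is
  D(n) a_n - 1 a_{n-1} - 1 a_{n-2} = 0,  where D(n) = (r+n)(r+n-1) + (23/12)(r+n) + (-5/12).
  a_n = [1 a_{n-1} + 1 a_{n-2}] / D(n).
Since the indicial polynomial factors as (r - r_1)(r - r_2), D(n) = (r_1 + n - r_1)(r_1 + n - r_2) = n(n + 19/12).
Evaluating step by step (a_0 = 1):
  n = 1: D(1) = 1(1 + 19/12) = 31/12; numerator = 1(1) = 1; a_1 = (1)/(31/12) = 12/31
  n = 2: D(2) = 2(2 + 19/12) = 43/6; numerator = 1(12/31) + 1(1) = 43/31; a_2 = (43/31)/(43/6) = 6/31
  n = 3: D(3) = 3(3 + 19/12) = 55/4; numerator = 1(6/31) + 1(12/31) = 18/31; a_3 = (18/31)/(55/4) = 72/1705
  n = 4: D(4) = 4(4 + 19/12) = 67/3; numerator = 1(72/1705) + 1(6/31) = 402/1705; a_4 = (402/1705)/(67/3) = 18/1705
  n = 5: D(5) = 5(5 + 19/12) = 395/12; numerator = 1(18/1705) + 1(72/1705) = 18/341; a_5 = (18/341)/(395/12) = 216/134695

r = 1/3; a_0 = 1; a_1 = 12/31; a_2 = 6/31; a_3 = 72/1705; a_4 = 18/1705; a_5 = 216/134695


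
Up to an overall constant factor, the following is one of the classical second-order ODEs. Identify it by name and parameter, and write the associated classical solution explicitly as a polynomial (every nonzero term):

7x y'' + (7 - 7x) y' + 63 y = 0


All three coefficients share the factor 7; dividing through by 7 gives  x y'' + (1 - x) y' + 9 y = 0.
This matches the Laguerre equation x y'' + (1 - x) y' + n y = 0 with n = 9; the polynomial solution is L_9(x).
With y = sum_k a_k x^k, matching x^k gives (k+1)k a_{k+1} + (k+1) a_{k+1} - k a_k + n a_k = 0, i.e. (k+1)^2 a_{k+1} = (k - n) a_k = (k - 9) a_k. The right side vanishes at k = 9, so the series terminates at degree 9.
Standard normalization L_n(0) = 1 gives a_0 = 1. Work upward with a_{k+1} = (k - 9) a_k / (k+1)^2:
  a_1 = (0 - 9)(1) / 1^2 = -9/1 = -9
  a_2 = (1 - 9)(-9) / 2^2 = 72/4 = 18
  a_3 = (2 - 9)(18) / 3^2 = -126/9 = -14
  a_4 = (3 - 9)(-14) / 4^2 = 84/16 = 21/4
  a_5 = (4 - 9)(21/4) / 5^2 = (-105/4)/25 = -21/20
  a_6 = (5 - 9)(-21/20) / 6^2 = (21/5)/36 = 7/60
  a_7 = (6 - 9)(7/60) / 7^2 = (-7/20)/49 = -1/140
  a_8 = (7 - 9)(-1/140) / 8^2 = (1/70)/64 = 1/4480
  a_9 = (8 - 9)(1/4480) / 9^2 = (-1/4480)/81 = -1/362880
Hence L_9(x) = -x^9/362880 + x^8/4480 - x^7/140 + 7 x^6/60 - 21 x^5/20 + 21 x^4/4 - 14 x^3 + 18 x^2 - 9 x + 1.

L_9(x); series = -x^9/362880 + x^8/4480 - x^7/140 + 7 x^6/60 - 21 x^5/20 + 21 x^4/4 - 14 x^3 + 18 x^2 - 9 x + 1


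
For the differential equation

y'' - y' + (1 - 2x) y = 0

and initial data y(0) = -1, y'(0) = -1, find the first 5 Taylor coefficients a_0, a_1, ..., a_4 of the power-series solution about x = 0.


Ansatz: y(x) = sum_{n>=0} a_n x^n, so y'(x) = sum_{n>=1} n a_n x^(n-1) and y''(x) = sum_{n>=2} n(n-1) a_n x^(n-2).
Substitute into P(x) y'' + Q(x) y' + R(x) y = 0 with P(x) = 1, Q(x) = -1, R(x) = 1 - 2x, and match powers of x.
Initial conditions: a_0 = -1, a_1 = -1.
Setting the coefficient of each power of x to zero and solving order by order (substituting the coefficients already found):
  x^0: 2 a_2 - a_1 + a_0 = 0  ->  2 a_2 = a_1 - a_0 = 0  ->  a_2 = 0
  x^1: 6 a_3 - 2 a_2 + a_1 - 2 a_0 = 0  ->  6 a_3 = 2 a_2 - a_1 + 2 a_0 = -1  ->  a_3 = -1/6
  x^2: 12 a_4 - 3 a_3 + a_2 - 2 a_1 = 0  ->  12 a_4 = 3 a_3 - a_2 + 2 a_1 = -5/2  ->  a_4 = -5/24
Truncated series: y(x) = -1 - x - (1/6) x^3 - (5/24) x^4 + O(x^5).

a_0 = -1; a_1 = -1; a_2 = 0; a_3 = -1/6; a_4 = -5/24


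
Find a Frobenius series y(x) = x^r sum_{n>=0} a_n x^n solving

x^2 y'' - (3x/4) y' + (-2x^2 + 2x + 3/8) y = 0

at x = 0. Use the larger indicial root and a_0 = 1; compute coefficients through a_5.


Write in Frobenius form y'' + (p(x)/x) y' + (q(x)/x^2) y = 0:
  p(x) = -3/4,  q(x) = -2x^2 + 2x + 3/8.
Indicial equation: r(r-1) + (-3/4) r + (3/8) = 0 -> roots r_1 = 3/2, r_2 = 1/4.
Take r = r_1 = 3/2. Let y(x) = x^r sum_{n>=0} a_n x^n with a_0 = 1.
Substitute y = x^r sum a_n x^n and match x^{r+n}. The recurrence is
  D(n) a_n + 2 a_{n-1} - 2 a_{n-2} = 0,  where D(n) = (r+n)(r+n-1) + (-3/4)(r+n) + (3/8).
  a_n = [-2 a_{n-1} + 2 a_{n-2}] / D(n).
Since the indicial polynomial factors as (r - r_1)(r - r_2), D(n) = (r_1 + n - r_1)(r_1 + n - r_2) = n(n + 5/4).
Evaluating step by step (a_0 = 1):
  n = 1: D(1) = 1(1 + 5/4) = 9/4; numerator = -2(1) = -2; a_1 = (-2)/(9/4) = -8/9
  n = 2: D(2) = 2(2 + 5/4) = 13/2; numerator = -2(-8/9) + 2(1) = 34/9; a_2 = (34/9)/(13/2) = 68/117
  n = 3: D(3) = 3(3 + 5/4) = 51/4; numerator = -2(68/117) + 2(-8/9) = -344/117; a_3 = (-344/117)/(51/4) = -1376/5967
  n = 4: D(4) = 4(4 + 5/4) = 21; numerator = -2(-1376/5967) + 2(68/117) = 9688/5967; a_4 = (9688/5967)/(21) = 1384/17901
  n = 5: D(5) = 5(5 + 5/4) = 125/4; numerator = -2(1384/17901) + 2(-1376/5967) = -848/1377; a_5 = (-848/1377)/(125/4) = -3392/172125

r = 3/2; a_0 = 1; a_1 = -8/9; a_2 = 68/117; a_3 = -1376/5967; a_4 = 1384/17901; a_5 = -3392/172125


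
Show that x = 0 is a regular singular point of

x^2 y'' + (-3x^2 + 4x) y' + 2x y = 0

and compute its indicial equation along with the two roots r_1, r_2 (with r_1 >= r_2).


Divide by x^2 to reach normal form y'' + P_1(x) y' + P_2(x) y = 0 with P_1(x) = -3 + 4/x and P_2(x) = 2/x.
x = 0 is a singular point because the y'-coefficient -3 + 4/x has a pole at x = 0 and the y-coefficient 2/x has a pole at x = 0.
It is a regular singular point because x P_1(x) = p(x) = 4 - 3x and x^2 P_2(x) = q(x) = 2x are polynomials, hence analytic at x = 0.
p(0) = 4,  q(0) = 0.
Indicial equation: r(r-1) + p(0) r + q(0) = 0, i.e. r^2 + (p(0) - 1) r + q(0) = 0, i.e. r^2 + 3 r = 0.
Discriminant: (3)^2 - 4(0) = 9, so r = (-3 ± 3)/2.
Solving: r_1 = 0, r_2 = -3.

indicial: r^2 + 3 r = 0; roots r_1 = 0, r_2 = -3


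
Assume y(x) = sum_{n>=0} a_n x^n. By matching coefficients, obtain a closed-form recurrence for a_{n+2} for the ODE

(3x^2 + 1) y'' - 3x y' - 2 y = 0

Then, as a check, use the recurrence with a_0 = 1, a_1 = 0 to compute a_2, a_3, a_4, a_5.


Substitute y = sum_n a_n x^n.
(1 + 3 x^2) y'' contributes (n+2)(n+1) a_{n+2} + 3 n(n-1) a_n at x^n.
-3 x y'(x) contributes -3 n a_n at x^n.
-2 y(x) contributes -2 a_n at x^n.
Matching x^n: (n+2)(n+1) a_{n+2} + (3 n(n-1) - 3 n - 2) a_n = 0.
Thus a_{n+2} = (-3 n(n-1) + 3 n + 2) / ((n+1)(n+2)) * a_n.

Check with a_0 = 1, a_1 = 0 (apply the recurrence for n = 0, 1, 2, 3): a_0 = 1, a_1 = 0, a_2 = 1, a_3 = 0, a_4 = 1/6, a_5 = 0.

a_(n+2) = (-3 n(n-1) + 3 n + 2) / ((n+1)(n+2)) * a_n; check: a_0 = 1, a_1 = 0, a_2 = 1, a_3 = 0, a_4 = 1/6, a_5 = 0


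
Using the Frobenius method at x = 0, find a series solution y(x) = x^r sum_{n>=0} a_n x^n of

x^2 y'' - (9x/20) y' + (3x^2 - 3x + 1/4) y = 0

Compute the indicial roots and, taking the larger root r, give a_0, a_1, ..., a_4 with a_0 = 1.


Write in Frobenius form y'' + (p(x)/x) y' + (q(x)/x^2) y = 0:
  p(x) = -9/20,  q(x) = 3x^2 - 3x + 1/4.
Indicial equation: r(r-1) + (-9/20) r + (1/4) = 0 -> roots r_1 = 5/4, r_2 = 1/5.
Take r = r_1 = 5/4. Let y(x) = x^r sum_{n>=0} a_n x^n with a_0 = 1.
Substitute y = x^r sum a_n x^n and match x^{r+n}. The recurrence is
  D(n) a_n - 3 a_{n-1} + 3 a_{n-2} = 0,  where D(n) = (r+n)(r+n-1) + (-9/20)(r+n) + (1/4).
  a_n = [3 a_{n-1} - 3 a_{n-2}] / D(n).
Since the indicial polynomial factors as (r - r_1)(r - r_2), D(n) = (r_1 + n - r_1)(r_1 + n - r_2) = n(n + 21/20).
Evaluating step by step (a_0 = 1):
  n = 1: D(1) = 1(1 + 21/20) = 41/20; numerator = 3(1) = 3; a_1 = (3)/(41/20) = 60/41
  n = 2: D(2) = 2(2 + 21/20) = 61/10; numerator = 3(60/41) - 3(1) = 57/41; a_2 = (57/41)/(61/10) = 570/2501
  n = 3: D(3) = 3(3 + 21/20) = 243/20; numerator = 3(570/2501) - 3(60/41) = -9270/2501; a_3 = (-9270/2501)/(243/20) = -20600/67527
  n = 4: D(4) = 4(4 + 21/20) = 101/5; numerator = 3(-20600/67527) - 3(570/2501) = -590/369; a_4 = (-590/369)/(101/5) = -2950/37269

r = 5/4; a_0 = 1; a_1 = 60/41; a_2 = 570/2501; a_3 = -20600/67527; a_4 = -2950/37269


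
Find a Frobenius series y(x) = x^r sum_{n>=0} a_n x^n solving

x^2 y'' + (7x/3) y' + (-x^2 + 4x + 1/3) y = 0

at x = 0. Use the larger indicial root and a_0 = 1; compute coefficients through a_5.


Write in Frobenius form y'' + (p(x)/x) y' + (q(x)/x^2) y = 0:
  p(x) = 7/3,  q(x) = -x^2 + 4x + 1/3.
Indicial equation: r(r-1) + (7/3) r + (1/3) = 0 -> roots r_1 = -1/3, r_2 = -1.
Take r = r_1 = -1/3. Let y(x) = x^r sum_{n>=0} a_n x^n with a_0 = 1.
Substitute y = x^r sum a_n x^n and match x^{r+n}. The recurrence is
  D(n) a_n + 4 a_{n-1} - 1 a_{n-2} = 0,  where D(n) = (r+n)(r+n-1) + (7/3)(r+n) + (1/3).
  a_n = [-4 a_{n-1} + 1 a_{n-2}] / D(n).
Since the indicial polynomial factors as (r - r_1)(r - r_2), D(n) = (r_1 + n - r_1)(r_1 + n - r_2) = n(n + 2/3).
Evaluating step by step (a_0 = 1):
  n = 1: D(1) = 1(1 + 2/3) = 5/3; numerator = -4(1) = -4; a_1 = (-4)/(5/3) = -12/5
  n = 2: D(2) = 2(2 + 2/3) = 16/3; numerator = -4(-12/5) + 1(1) = 53/5; a_2 = (53/5)/(16/3) = 159/80
  n = 3: D(3) = 3(3 + 2/3) = 11; numerator = -4(159/80) + 1(-12/5) = -207/20; a_3 = (-207/20)/(11) = -207/220
  n = 4: D(4) = 4(4 + 2/3) = 56/3; numerator = -4(-207/220) + 1(159/80) = 5061/880; a_4 = (5061/880)/(56/3) = 2169/7040
  n = 5: D(5) = 5(5 + 2/3) = 85/3; numerator = -4(2169/7040) + 1(-207/220) = -765/352; a_5 = (-765/352)/(85/3) = -27/352

r = -1/3; a_0 = 1; a_1 = -12/5; a_2 = 159/80; a_3 = -207/220; a_4 = 2169/7040; a_5 = -27/352


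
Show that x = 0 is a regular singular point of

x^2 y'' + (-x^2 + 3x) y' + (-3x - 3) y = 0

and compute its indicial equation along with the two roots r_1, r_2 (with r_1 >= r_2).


Divide by x^2 to reach normal form y'' + P_1(x) y' + P_2(x) y = 0 with P_1(x) = -1 + 3/x and P_2(x) = -3/x - 3/x^2.
x = 0 is a singular point because the y'-coefficient -1 + 3/x has a pole at x = 0 and the y-coefficient -3/x - 3/x^2 has a pole at x = 0.
It is a regular singular point because x P_1(x) = p(x) = 3 - x and x^2 P_2(x) = q(x) = -3x - 3 are polynomials, hence analytic at x = 0.
p(0) = 3,  q(0) = -3.
Indicial equation: r(r-1) + p(0) r + q(0) = 0, i.e. r^2 + (p(0) - 1) r + q(0) = 0, i.e. r^2 + 2 r - 3 = 0.
Discriminant: (2)^2 - 4(-3) = 16, so r = (-2 ± 4)/2.
Solving: r_1 = 1, r_2 = -3.

indicial: r^2 + 2 r - 3 = 0; roots r_1 = 1, r_2 = -3


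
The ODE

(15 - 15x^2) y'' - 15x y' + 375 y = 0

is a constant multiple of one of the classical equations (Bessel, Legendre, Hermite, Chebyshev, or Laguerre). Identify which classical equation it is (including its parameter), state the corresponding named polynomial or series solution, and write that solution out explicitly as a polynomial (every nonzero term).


All three coefficients share the factor 15; dividing through by 15 gives  (1 - x^2) y'' - x y' + 25 y = 0.
This matches the Chebyshev equation (1 - x^2) y'' - x y' + n^2 y = 0 (note the -x y' term, not -2x y') with n^2 = 25, so n = 5; the polynomial solution is T_5(x).
With y = sum_k a_k x^k, matching x^k gives (k+2)(k+1) a_{k+2} = (k^2 - n^2) a_k = (k - 5)(k + 5) a_k. The right side vanishes at k = 5, so the series with the parity of 5 terminates at degree 5.
Standard normalization: leading coefficient of T_n is 2^(n-1), so a_5 = 2^4 = 16. Work downward with a_k = (k+1)(k+2) a_{k+2} / ((k - 5)(k + 5)):
  a_3 = (4)(5)(16) / ((3 - 5)(3 + 5)) = 320/(-16) = -20
  a_1 = (2)(3)(-20) / ((1 - 5)(1 + 5)) = -120/(-24) = 5
Hence T_5(x) = 16 x^5 - 20 x^3 + 5 x.

T_5(x); series = 16 x^5 - 20 x^3 + 5 x


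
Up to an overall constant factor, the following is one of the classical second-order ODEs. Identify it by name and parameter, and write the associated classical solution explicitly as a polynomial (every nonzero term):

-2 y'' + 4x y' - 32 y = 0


All three coefficients share the factor -2; dividing through by -2 gives  y'' - 2x y' + 16 y = 0.
This matches the Hermite equation y'' - 2x y' + 2n y = 0 with 2n = 16, so n = 8; the polynomial solution is H_8(x).
With y = sum_k a_k x^k, matching x^k gives (k+2)(k+1) a_{k+2} = 2(k - n) a_k = 2(k - 8) a_k. The right side vanishes at k = 8, so the series with the parity of 8 terminates at degree 8.
Standard normalization: leading coefficient of H_n is 2^n, so a_8 = 2^8 = 256. Work downward with a_k = (k+1)(k+2) a_{k+2} / (2(k - n)):
  a_6 = (7)(8)(256) / (2(6 - 8)) = 14336/(-4) = -3584
  a_4 = (5)(6)(-3584) / (2(4 - 8)) = -107520/(-8) = 13440
  a_2 = (3)(4)(13440) / (2(2 - 8)) = 161280/(-12) = -13440
  a_0 = (1)(2)(-13440) / (2(0 - 8)) = -26880/(-16) = 1680
Hence H_8(x) = 256 x^8 - 3584 x^6 + 13440 x^4 - 13440 x^2 + 1680.

H_8(x); series = 256 x^8 - 3584 x^6 + 13440 x^4 - 13440 x^2 + 1680


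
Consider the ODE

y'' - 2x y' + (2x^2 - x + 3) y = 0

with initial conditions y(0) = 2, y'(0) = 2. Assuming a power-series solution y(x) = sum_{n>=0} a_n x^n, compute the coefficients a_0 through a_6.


Ansatz: y(x) = sum_{n>=0} a_n x^n, so y'(x) = sum_{n>=1} n a_n x^(n-1) and y''(x) = sum_{n>=2} n(n-1) a_n x^(n-2).
Substitute into P(x) y'' + Q(x) y' + R(x) y = 0 with P(x) = 1, Q(x) = -2x, R(x) = 2x^2 - x + 3, and match powers of x.
Initial conditions: a_0 = 2, a_1 = 2.
Setting the coefficient of each power of x to zero and solving order by order (substituting the coefficients already found):
  x^0: 2 a_2 + 3 a_0 = 0  ->  2 a_2 = -3 a_0 = -6  ->  a_2 = -3
  x^1: 6 a_3 + a_1 - a_0 = 0  ->  6 a_3 = -a_1 + a_0 = 0  ->  a_3 = 0
  x^2: 12 a_4 - a_2 - a_1 + 2 a_0 = 0  ->  12 a_4 = a_2 + a_1 - 2 a_0 = -5  ->  a_4 = -5/12
  x^3: 20 a_5 - 3 a_3 - a_2 + 2 a_1 = 0  ->  20 a_5 = 3 a_3 + a_2 - 2 a_1 = -7  ->  a_5 = -7/20
  x^4: 30 a_6 - 5 a_4 - a_3 + 2 a_2 = 0  ->  30 a_6 = 5 a_4 + a_3 - 2 a_2 = 47/12  ->  a_6 = 47/360
Truncated series: y(x) = 2 + 2 x - 3 x^2 - (5/12) x^4 - (7/20) x^5 + (47/360) x^6 + O(x^7).

a_0 = 2; a_1 = 2; a_2 = -3; a_3 = 0; a_4 = -5/12; a_5 = -7/20; a_6 = 47/360


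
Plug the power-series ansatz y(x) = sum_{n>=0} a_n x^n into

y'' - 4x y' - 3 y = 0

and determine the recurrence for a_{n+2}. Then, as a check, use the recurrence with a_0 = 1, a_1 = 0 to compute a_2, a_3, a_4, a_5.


Substitute y = sum_n a_n x^n.
y''(x) has coefficient (n+2)(n+1) a_{n+2} at x^n;
-4 x y'(x) has coefficient -4 n a_n at x^n (shift);
-3 y(x) has coefficient -3 a_n at x^n.
Matching x^n: (n+2)(n+1) a_{n+2} + (-4n - 3) a_n = 0.
Thus a_{n+2} = (4n + 3) / ((n+1)(n+2)) * a_n.

Check with a_0 = 1, a_1 = 0 (apply the recurrence for n = 0, 1, 2, 3): a_0 = 1, a_1 = 0, a_2 = 3/2, a_3 = 0, a_4 = 11/8, a_5 = 0.

a_(n+2) = (4n + 3) / ((n+1)(n+2)) * a_n; check: a_0 = 1, a_1 = 0, a_2 = 3/2, a_3 = 0, a_4 = 11/8, a_5 = 0


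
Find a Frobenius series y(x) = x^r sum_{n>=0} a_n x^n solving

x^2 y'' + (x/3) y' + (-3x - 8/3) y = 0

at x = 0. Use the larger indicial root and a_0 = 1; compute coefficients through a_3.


Write in Frobenius form y'' + (p(x)/x) y' + (q(x)/x^2) y = 0:
  p(x) = 1/3,  q(x) = -3x - 8/3.
Indicial equation: r(r-1) + (1/3) r + (-8/3) = 0 -> roots r_1 = 2, r_2 = -4/3.
Take r = r_1 = 2. Let y(x) = x^r sum_{n>=0} a_n x^n with a_0 = 1.
Substitute y = x^r sum a_n x^n and match x^{r+n}. The recurrence is
  D(n) a_n - 3 a_{n-1} = 0,  where D(n) = (r+n)(r+n-1) + (1/3)(r+n) + (-8/3).
  a_n = 3 / D(n) * a_{n-1}.
Since the indicial polynomial factors as (r - r_1)(r - r_2), D(n) = (r_1 + n - r_1)(r_1 + n - r_2) = n(n + 10/3).
Evaluating step by step (a_0 = 1):
  n = 1: D(1) = 1(1 + 10/3) = 13/3; numerator = 3(1) = 3; a_1 = (3)/(13/3) = 9/13
  n = 2: D(2) = 2(2 + 10/3) = 32/3; numerator = 3(9/13) = 27/13; a_2 = (27/13)/(32/3) = 81/416
  n = 3: D(3) = 3(3 + 10/3) = 19; numerator = 3(81/416) = 243/416; a_3 = (243/416)/(19) = 243/7904

r = 2; a_0 = 1; a_1 = 9/13; a_2 = 81/416; a_3 = 243/7904


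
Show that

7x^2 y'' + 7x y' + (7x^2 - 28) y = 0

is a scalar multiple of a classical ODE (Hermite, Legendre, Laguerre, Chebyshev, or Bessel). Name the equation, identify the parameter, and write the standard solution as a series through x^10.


All three coefficients share the factor 7; dividing through by 7 gives  x^2 y'' + x y' + (x^2 - 4) y = 0.
This matches the Bessel equation x^2 y'' + x y' + (x^2 - nu^2) y = 0 with nu^2 = 4, so nu = 2; the solution bounded at x = 0 is J_2(x).
Frobenius at x = 0: indicial roots ±nu; for r = nu the recurrence k(k + 2nu) c_k = -c_{k-2} gives the standard series J_nu(x) = sum_{k>=0} (-1)^k / (k! (k+nu)!) (x/2)^(2k+nu). Evaluate the first 5 terms:
  k = 0: (-1)^0 / (0! * 2! * 2^2) x^2 = 1/(1*2*4) x^2 = (1/8) x^2
  k = 1: (-1)^1 / (1! * 3! * 2^4) x^4 = -1/(1*6*16) x^4 = (-1/96) x^4
  k = 2: (-1)^2 / (2! * 4! * 2^6) x^6 = 1/(2*24*64) x^6 = (1/3072) x^6
  k = 3: (-1)^3 / (3! * 5! * 2^8) x^8 = -1/(6*120*256) x^8 = (-1/184320) x^8
  k = 4: (-1)^4 / (4! * 6! * 2^10) x^10 = 1/(24*720*1024) x^10 = (1/17694720) x^10
Hence J_2(x) = x^10/17694720 - x^8/184320 + x^6/3072 - x^4/96 + x^2/8 + ....

J_2(x); series = x^10/17694720 - x^8/184320 + x^6/3072 - x^4/96 + x^2/8


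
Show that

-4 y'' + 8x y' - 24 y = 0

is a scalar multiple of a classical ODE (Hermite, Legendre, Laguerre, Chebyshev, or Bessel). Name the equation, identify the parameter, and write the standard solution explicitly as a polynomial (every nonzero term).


All three coefficients share the factor -4; dividing through by -4 gives  y'' - 2x y' + 6 y = 0.
This matches the Hermite equation y'' - 2x y' + 2n y = 0 with 2n = 6, so n = 3; the polynomial solution is H_3(x).
With y = sum_k a_k x^k, matching x^k gives (k+2)(k+1) a_{k+2} = 2(k - n) a_k = 2(k - 3) a_k. The right side vanishes at k = 3, so the series with the parity of 3 terminates at degree 3.
Standard normalization: leading coefficient of H_n is 2^n, so a_3 = 2^3 = 8. Work downward with a_k = (k+1)(k+2) a_{k+2} / (2(k - n)):
  a_1 = (2)(3)(8) / (2(1 - 3)) = 48/(-4) = -12
Hence H_3(x) = 8 x^3 - 12 x.

H_3(x); series = 8 x^3 - 12 x


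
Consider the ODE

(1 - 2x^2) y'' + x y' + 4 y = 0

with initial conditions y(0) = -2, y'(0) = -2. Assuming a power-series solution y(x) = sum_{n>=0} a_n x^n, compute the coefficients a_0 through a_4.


Ansatz: y(x) = sum_{n>=0} a_n x^n, so y'(x) = sum_{n>=1} n a_n x^(n-1) and y''(x) = sum_{n>=2} n(n-1) a_n x^(n-2).
Substitute into P(x) y'' + Q(x) y' + R(x) y = 0 with P(x) = 1 - 2x^2, Q(x) = x, R(x) = 4, and match powers of x.
Initial conditions: a_0 = -2, a_1 = -2.
Setting the coefficient of each power of x to zero and solving order by order (substituting the coefficients already found):
  x^0: 2 a_2 + 4 a_0 = 0  ->  2 a_2 = -4 a_0 = 8  ->  a_2 = 4
  x^1: 6 a_3 + 5 a_1 = 0  ->  6 a_3 = -5 a_1 = 10  ->  a_3 = 5/3
  x^2: 12 a_4 + 2 a_2 = 0  ->  12 a_4 = -2 a_2 = -8  ->  a_4 = -2/3
Truncated series: y(x) = -2 - 2 x + 4 x^2 + (5/3) x^3 - (2/3) x^4 + O(x^5).

a_0 = -2; a_1 = -2; a_2 = 4; a_3 = 5/3; a_4 = -2/3


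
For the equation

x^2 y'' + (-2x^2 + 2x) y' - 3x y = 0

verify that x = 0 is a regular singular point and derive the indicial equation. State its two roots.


Divide by x^2 to reach normal form y'' + P_1(x) y' + P_2(x) y = 0 with P_1(x) = -2 + 2/x and P_2(x) = -3/x.
x = 0 is a singular point because the y'-coefficient -2 + 2/x has a pole at x = 0 and the y-coefficient -3/x has a pole at x = 0.
It is a regular singular point because x P_1(x) = p(x) = 2 - 2x and x^2 P_2(x) = q(x) = -3x are polynomials, hence analytic at x = 0.
p(0) = 2,  q(0) = 0.
Indicial equation: r(r-1) + p(0) r + q(0) = 0, i.e. r^2 + (p(0) - 1) r + q(0) = 0, i.e. r^2 + 1 r = 0.
Discriminant: (1)^2 - 4(0) = 1, so r = (-1 ± 1)/2.
Solving: r_1 = 0, r_2 = -1.

indicial: r^2 + 1 r = 0; roots r_1 = 0, r_2 = -1
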